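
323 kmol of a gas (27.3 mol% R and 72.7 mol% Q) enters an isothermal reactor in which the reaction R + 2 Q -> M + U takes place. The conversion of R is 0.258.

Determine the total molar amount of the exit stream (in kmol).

300 kmol

R reacted = 0.258 × 88.18 = 22.75 kmol; ν_R = −1, so ξ = 22.75/1 = 22.75 kmol.
Outlet amounts (n = n₀ + ν ξ):
  R: 88.18 − 1(22.75) = 65.43
  Q: 234.8 − 2(22.75) = 189.3
  M: 0 + 1(22.75) = 22.75
  U: 0 + 1(22.75) = 22.75
Total out = 65.43 + 189.3 + 22.75 + 22.75 = 300.2 kmol.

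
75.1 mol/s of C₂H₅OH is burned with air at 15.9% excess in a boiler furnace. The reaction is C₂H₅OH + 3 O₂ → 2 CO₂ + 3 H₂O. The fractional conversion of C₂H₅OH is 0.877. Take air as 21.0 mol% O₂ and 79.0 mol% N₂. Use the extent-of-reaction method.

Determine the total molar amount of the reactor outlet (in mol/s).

Stoichiometric O₂ = 3 × 75.1 = 225.3 mol/s; O₂ fed = 225.3 × 1.159 = 261.1 mol/s.
N₂ fed = 261.1 × 79/21 = 982.3 mol/s.
Fuel reacted = 0.877 × 75.1 → ξ = 65.86 mol/s.
Outlet (n = n₀ + ν ξ):
  C₂H₅OH: 75.1 − 1(65.86) = 9.237
  O₂: 261.1 − 3(65.86) = 63.53
  N₂: 982.3 (inert)
  CO₂: 0 + 2(65.86) = 131.7
  H₂O: 0 + 3(65.86) = 197.6
Total out = 9.237 + 63.53 + 982.3 + 131.7 + 197.6 = 1384 mol/s.

1380 mol/s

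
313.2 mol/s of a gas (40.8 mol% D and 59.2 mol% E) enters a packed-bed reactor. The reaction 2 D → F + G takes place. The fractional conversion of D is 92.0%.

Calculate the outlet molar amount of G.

58.8 mol/s

D reacted = 0.92 × 127.8 = 117.6 mol/s; ν_D = −2, so ξ = 117.6/2 = 58.78 mol/s.
Outlet amounts (n = n₀ + ν ξ):
  D: 127.8 − 2(58.78) = 10.22
  F: 0 + 1(58.78) = 58.78
  G: 0 + 1(58.78) = 58.78
  E: 185.4 (inert)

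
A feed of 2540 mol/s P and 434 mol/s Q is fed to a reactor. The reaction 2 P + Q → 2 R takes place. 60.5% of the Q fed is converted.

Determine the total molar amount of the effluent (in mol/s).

2710 mol/s

Q reacted = 0.605 × 434 = 262.6 mol/s; ν_Q = −1, so ξ = 262.6/1 = 262.6 mol/s.
Outlet amounts (n = n₀ + ν ξ):
  P: 2540 − 2(262.6) = 2015
  Q: 434 − 1(262.6) = 171.4
  R: 0 + 2(262.6) = 525.1
Total out = 2015 + 171.4 + 525.1 = 2711 mol/s.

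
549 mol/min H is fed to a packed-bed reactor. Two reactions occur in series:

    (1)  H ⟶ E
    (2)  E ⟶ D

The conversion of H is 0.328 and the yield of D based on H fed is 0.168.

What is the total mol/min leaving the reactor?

549 mol/min

Conversion of H: H consumed = 1ξ₁ = 0.328 × 549 → ξ₁ = 180.1 mol/min.
Yield of D: 1ξ₂ / 549 = 0.168 → ξ₂ = 92.23 mol/min.
Outlet amounts (n = n₀ + Σ ν·ξ):
  H: 549 − 1(180.1) = 368.9
  E: 0 + 1(180.1) − 1(92.23) = 87.84
  D: 0 + 1(92.23) = 92.23
Total out = 368.9 + 87.84 + 92.23 = 549 mol/min.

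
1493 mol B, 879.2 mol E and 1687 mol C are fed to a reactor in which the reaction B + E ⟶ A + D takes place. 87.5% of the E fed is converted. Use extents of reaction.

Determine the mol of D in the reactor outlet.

E reacted = 0.875 × 879.2 = 769.3 mol; ν_E = −1, so ξ = 769.3/1 = 769.3 mol.
Outlet amounts (n = n₀ + ν ξ):
  B: 1493 − 1(769.3) = 723.7
  E: 879.2 − 1(769.3) = 109.9
  A: 0 + 1(769.3) = 769.3
  D: 0 + 1(769.3) = 769.3
  C: 1687 (inert)

769 mol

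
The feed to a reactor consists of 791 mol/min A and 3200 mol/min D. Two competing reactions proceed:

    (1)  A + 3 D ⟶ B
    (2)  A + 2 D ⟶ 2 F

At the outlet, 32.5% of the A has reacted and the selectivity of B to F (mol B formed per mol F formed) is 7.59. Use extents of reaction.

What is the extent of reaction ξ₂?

ξ₂ = 15.9 mol/min

Conversion of A: A consumed = 0.325 × 791 = 257.1 mol/min = 1ξ₁ + 1ξ₂.
Selectivity: 1ξ₁ / (2ξ₂) = 7.59 → ξ₁ = 15.18 ξ₂.
Substitute: (1·15.18 + 1) ξ₂ = 257.1 → ξ₂ = 15.89 mol/min, ξ₁ = 241.2 mol/min.
Outlet amounts (n = n₀ + Σ ν·ξ):
  A: 791 − 1(241.2) − 1(15.89) = 533.9
  D: 3200 − 3(241.2) − 2(15.89) = 2445
  B: 0 + 1(241.2) = 241.2
  F: 0 + 2(15.89) = 31.78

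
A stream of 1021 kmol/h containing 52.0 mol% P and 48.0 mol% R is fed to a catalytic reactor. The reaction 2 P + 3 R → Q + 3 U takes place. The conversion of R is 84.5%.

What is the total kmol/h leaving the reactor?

R reacted = 0.845 × 490.1 = 414.1 kmol/h; ν_R = −3, so ξ = 414.1/3 = 138 kmol/h.
Outlet amounts (n = n₀ + ν ξ):
  P: 530.9 − 2(138) = 254.8
  R: 490.1 − 3(138) = 75.96
  Q: 0 + 1(138) = 138
  U: 0 + 3(138) = 414.1
Total out = 254.8 + 75.96 + 138 + 414.1 = 883 kmol/h.

883 kmol/h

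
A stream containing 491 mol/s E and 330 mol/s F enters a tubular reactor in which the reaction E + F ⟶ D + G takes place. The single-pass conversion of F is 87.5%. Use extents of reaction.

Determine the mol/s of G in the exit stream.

F reacted = 0.875 × 330 = 288.8 mol/s; ν_F = −1, so ξ = 288.8/1 = 288.8 mol/s.
Outlet amounts (n = n₀ + ν ξ):
  E: 491 − 1(288.8) = 202.2
  F: 330 − 1(288.8) = 41.25
  D: 0 + 1(288.8) = 288.8
  G: 0 + 1(288.8) = 288.8

289 mol/s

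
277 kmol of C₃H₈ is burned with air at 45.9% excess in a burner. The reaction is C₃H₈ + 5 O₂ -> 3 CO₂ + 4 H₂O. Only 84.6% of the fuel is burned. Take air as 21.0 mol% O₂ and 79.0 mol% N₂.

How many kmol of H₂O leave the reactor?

937 kmol

Stoichiometric O₂ = 5 × 277 = 1385 kmol; O₂ fed = 1385 × 1.459 = 2021 kmol.
N₂ fed = 2021 × 79/21 = 7602 kmol.
Fuel reacted = 0.846 × 277 → ξ = 234.3 kmol.
Outlet (n = n₀ + ν ξ):
  C₃H₈: 277 − 1(234.3) = 42.66
  O₂: 2021 − 5(234.3) = 849
  N₂: 7602 (inert)
  CO₂: 0 + 3(234.3) = 703
  H₂O: 0 + 4(234.3) = 937.4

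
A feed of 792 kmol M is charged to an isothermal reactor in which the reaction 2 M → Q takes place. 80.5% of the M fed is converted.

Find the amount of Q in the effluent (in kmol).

319 kmol

M reacted = 0.805 × 792 = 637.6 kmol; ν_M = −2, so ξ = 637.6/2 = 318.8 kmol.
Outlet amounts (n = n₀ + ν ξ):
  M: 792 − 2(318.8) = 154.4
  Q: 0 + 1(318.8) = 318.8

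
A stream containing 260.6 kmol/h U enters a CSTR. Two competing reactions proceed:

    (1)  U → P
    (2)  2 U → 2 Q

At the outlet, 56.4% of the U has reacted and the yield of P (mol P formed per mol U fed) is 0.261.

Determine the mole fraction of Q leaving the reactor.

0.303

Yield of P: 1ξ₁ / 260.6 = 0.261 → ξ₁ = 68.02 kmol/h.
Conversion of U: 1ξ₁ + 2ξ₂ = 0.564 × 260.6 = 147 → ξ₂ = 39.48 kmol/h.
Outlet amounts (n = n₀ + Σ ν·ξ):
  U: 260.6 − 1(68.02) − 2(39.48) = 113.6
  P: 0 + 1(68.02) = 68.02
  Q: 0 + 2(39.48) = 78.96
Total out = 260.6 kmol/h; y_Q = 78.96 / 260.6 = 0.303.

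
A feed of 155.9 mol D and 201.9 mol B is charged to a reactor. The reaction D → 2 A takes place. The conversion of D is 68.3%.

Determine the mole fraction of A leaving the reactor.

D reacted = 0.683 × 155.9 = 106.5 mol; ν_D = −1, so ξ = 106.5/1 = 106.5 mol.
Outlet amounts (n = n₀ + ν ξ):
  D: 155.9 − 1(106.5) = 49.42
  A: 0 + 2(106.5) = 213
  B: 201.9 (inert)
Total out = 464.3 mol; y_A = 213 / 464.3 = 0.4587.

0.459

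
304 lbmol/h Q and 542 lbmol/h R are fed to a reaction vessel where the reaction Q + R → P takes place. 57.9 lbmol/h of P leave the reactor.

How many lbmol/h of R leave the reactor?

484 lbmol/h

For P: n = n₀ + 1ξ → 57.9 = 0 + 1ξ, giving ξ = 57.9 lbmol/h.
Outlet amounts (n = n₀ + ν ξ):
  Q: 304 − 1(57.9) = 246.1
  R: 542 − 1(57.9) = 484.1
  P: 0 + 1(57.9) = 57.9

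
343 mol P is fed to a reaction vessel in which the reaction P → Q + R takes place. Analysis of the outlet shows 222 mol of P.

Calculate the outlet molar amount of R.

For P: n = n₀ − 1ξ → 222 = 343 − 1ξ, giving ξ = 121 mol.
Outlet amounts (n = n₀ + ν ξ):
  P: 343 − 1(121) = 222
  Q: 0 + 1(121) = 121
  R: 0 + 1(121) = 121

121 mol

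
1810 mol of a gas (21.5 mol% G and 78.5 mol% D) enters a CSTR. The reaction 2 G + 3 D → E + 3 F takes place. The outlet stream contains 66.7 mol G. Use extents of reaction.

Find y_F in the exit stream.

For G: n = n₀ − 2ξ → 66.7 = 389.1 − 2ξ, giving ξ = 161.2 mol.
Outlet amounts (n = n₀ + ν ξ):
  G: 389.1 − 2(161.2) = 66.7
  D: 1421 − 3(161.2) = 937.2
  E: 0 + 1(161.2) = 161.2
  F: 0 + 3(161.2) = 483.7
Total out = 1649 mol; y_F = 483.7 / 1649 = 0.2934.

0.293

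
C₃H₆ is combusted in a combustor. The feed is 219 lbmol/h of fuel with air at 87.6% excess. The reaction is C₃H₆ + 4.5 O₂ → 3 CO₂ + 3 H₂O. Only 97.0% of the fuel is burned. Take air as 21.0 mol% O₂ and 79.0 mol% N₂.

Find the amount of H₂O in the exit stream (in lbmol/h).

637 lbmol/h

Stoichiometric O₂ = 4.5 × 219 = 985.5 lbmol/h; O₂ fed = 985.5 × 1.876 = 1849 lbmol/h.
N₂ fed = 1849 × 79/21 = 6955 lbmol/h.
Fuel reacted = 0.97 × 219 → ξ = 212.4 lbmol/h.
Outlet (n = n₀ + ν ξ):
  C₃H₆: 219 − 1(212.4) = 6.57
  O₂: 1849 − 4.5(212.4) = 892.9
  N₂: 6955 (inert)
  CO₂: 0 + 3(212.4) = 637.3
  H₂O: 0 + 3(212.4) = 637.3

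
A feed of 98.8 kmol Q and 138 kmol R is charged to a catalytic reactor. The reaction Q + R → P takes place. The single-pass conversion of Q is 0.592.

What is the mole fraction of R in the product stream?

0.446

Q reacted = 0.592 × 98.8 = 58.49 kmol; ν_Q = −1, so ξ = 58.49/1 = 58.49 kmol.
Outlet amounts (n = n₀ + ν ξ):
  Q: 98.8 − 1(58.49) = 40.31
  R: 138 − 1(58.49) = 79.51
  P: 0 + 1(58.49) = 58.49
Total out = 178.3 kmol; y_R = 79.51 / 178.3 = 0.4459.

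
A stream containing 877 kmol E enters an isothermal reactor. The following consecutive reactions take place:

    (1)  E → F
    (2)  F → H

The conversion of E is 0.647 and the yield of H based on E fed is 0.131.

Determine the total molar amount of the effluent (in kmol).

877 kmol

Conversion of E: E consumed = 1ξ₁ = 0.647 × 877 → ξ₁ = 567.4 kmol.
Yield of H: 1ξ₂ / 877 = 0.131 → ξ₂ = 114.9 kmol.
Outlet amounts (n = n₀ + Σ ν·ξ):
  E: 877 − 1(567.4) = 309.6
  F: 0 + 1(567.4) − 1(114.9) = 452.5
  H: 0 + 1(114.9) = 114.9
Total out = 309.6 + 452.5 + 114.9 = 877 kmol.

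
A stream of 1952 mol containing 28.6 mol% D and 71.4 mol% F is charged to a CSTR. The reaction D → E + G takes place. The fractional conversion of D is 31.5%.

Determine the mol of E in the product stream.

D reacted = 0.315 × 558.3 = 175.9 mol; ν_D = −1, so ξ = 175.9/1 = 175.9 mol.
Outlet amounts (n = n₀ + ν ξ):
  D: 558.3 − 1(175.9) = 382.4
  E: 0 + 1(175.9) = 175.9
  G: 0 + 1(175.9) = 175.9
  F: 1394 (inert)

176 mol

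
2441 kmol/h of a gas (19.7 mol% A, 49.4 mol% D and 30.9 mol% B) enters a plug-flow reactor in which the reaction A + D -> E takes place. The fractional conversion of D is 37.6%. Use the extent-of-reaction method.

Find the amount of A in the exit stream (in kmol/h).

27.5 kmol/h

D reacted = 0.376 × 1206 = 453.4 kmol/h; ν_D = −1, so ξ = 453.4/1 = 453.4 kmol/h.
Outlet amounts (n = n₀ + ν ξ):
  A: 480.9 − 1(453.4) = 27.48
  D: 1206 − 1(453.4) = 752.5
  E: 0 + 1(453.4) = 453.4
  B: 754.3 (inert)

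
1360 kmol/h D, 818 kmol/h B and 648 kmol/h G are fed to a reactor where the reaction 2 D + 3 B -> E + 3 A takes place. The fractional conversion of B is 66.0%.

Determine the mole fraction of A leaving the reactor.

0.204

B reacted = 0.66 × 818 = 539.9 kmol/h; ν_B = −3, so ξ = 539.9/3 = 180 kmol/h.
Outlet amounts (n = n₀ + ν ξ):
  D: 1360 − 2(180) = 1000
  B: 818 − 3(180) = 278.1
  E: 0 + 1(180) = 180
  A: 0 + 3(180) = 539.9
  G: 648 (inert)
Total out = 2646 kmol/h; y_A = 539.9 / 2646 = 0.204.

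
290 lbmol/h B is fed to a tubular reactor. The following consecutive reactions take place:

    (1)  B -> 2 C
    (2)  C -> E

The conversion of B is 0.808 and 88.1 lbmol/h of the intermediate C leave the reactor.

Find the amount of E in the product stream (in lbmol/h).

Conversion of B: B consumed = 1ξ₁ = 0.808 × 290 → ξ₁ = 234.3 lbmol/h.
C balance: n_C = 0 + 2ξ₁ − 1ξ₂ = 88.1 → ξ₂ = (2·234.3 − 88.1)/1 = 380.5 lbmol/h.
Outlet amounts (n = n₀ + Σ ν·ξ):
  B: 290 − 1(234.3) = 55.68
  C: 0 + 2(234.3) − 1(380.5) = 88.1
  E: 0 + 1(380.5) = 380.5

381 lbmol/h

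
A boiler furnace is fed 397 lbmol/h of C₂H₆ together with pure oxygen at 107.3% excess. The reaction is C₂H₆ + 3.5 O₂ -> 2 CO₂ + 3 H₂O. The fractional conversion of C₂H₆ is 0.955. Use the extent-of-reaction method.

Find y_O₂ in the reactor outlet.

0.448

Stoichiometric O₂ = 3.5 × 397 = 1390 lbmol/h; O₂ fed = 1390 × 2.073 = 2880 lbmol/h.
Fuel reacted = 0.955 × 397 → ξ = 379.1 lbmol/h.
Outlet (n = n₀ + ν ξ):
  C₂H₆: 397 − 1(379.1) = 17.87
  O₂: 2880 − 3.5(379.1) = 1553
  CO₂: 0 + 2(379.1) = 758.3
  H₂O: 0 + 3(379.1) = 1137
Total out = 3467 lbmol/h; y_O₂ = 1553 / 3467 = 0.4481.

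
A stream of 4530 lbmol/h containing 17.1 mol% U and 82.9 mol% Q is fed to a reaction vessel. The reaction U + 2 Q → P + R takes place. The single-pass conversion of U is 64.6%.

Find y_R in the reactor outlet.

0.124

U reacted = 0.646 × 774.6 = 500.4 lbmol/h; ν_U = −1, so ξ = 500.4/1 = 500.4 lbmol/h.
Outlet amounts (n = n₀ + ν ξ):
  U: 774.6 − 1(500.4) = 274.2
  Q: 3755 − 2(500.4) = 2755
  P: 0 + 1(500.4) = 500.4
  R: 0 + 1(500.4) = 500.4
Total out = 4030 lbmol/h; y_R = 500.4 / 4030 = 0.1242.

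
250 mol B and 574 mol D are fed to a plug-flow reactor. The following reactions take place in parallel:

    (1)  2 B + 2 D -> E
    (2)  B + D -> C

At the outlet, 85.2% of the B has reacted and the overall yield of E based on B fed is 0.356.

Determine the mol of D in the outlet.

361 mol

Yield of E: 1ξ₁ / 250 = 0.356 → ξ₁ = 89 mol.
Conversion of B: 2ξ₁ + 1ξ₂ = 0.852 × 250 = 213 → ξ₂ = 35 mol.
Outlet amounts (n = n₀ + Σ ν·ξ):
  B: 250 − 2(89) − 1(35) = 37
  D: 574 − 2(89) − 1(35) = 361
  E: 0 + 1(89) = 89
  C: 0 + 1(35) = 35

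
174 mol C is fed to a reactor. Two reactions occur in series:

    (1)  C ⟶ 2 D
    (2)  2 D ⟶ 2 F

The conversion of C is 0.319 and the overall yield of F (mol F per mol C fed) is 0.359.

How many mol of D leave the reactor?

48.5 mol

Conversion of C: C consumed = 1ξ₁ = 0.319 × 174 → ξ₁ = 55.51 mol.
Yield of F: 2ξ₂ / 174 = 0.359 → ξ₂ = 31.23 mol.
Outlet amounts (n = n₀ + Σ ν·ξ):
  C: 174 − 1(55.51) = 118.5
  D: 0 + 2(55.51) − 2(31.23) = 48.55
  F: 0 + 2(31.23) = 62.47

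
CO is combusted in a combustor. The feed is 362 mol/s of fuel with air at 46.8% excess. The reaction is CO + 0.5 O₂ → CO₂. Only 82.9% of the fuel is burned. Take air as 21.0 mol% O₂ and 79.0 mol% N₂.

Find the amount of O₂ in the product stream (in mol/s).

Stoichiometric O₂ = 0.5 × 362 = 181 mol/s; O₂ fed = 181 × 1.468 = 265.7 mol/s.
N₂ fed = 265.7 × 79/21 = 999.6 mol/s.
Fuel reacted = 0.829 × 362 → ξ = 300.1 mol/s.
Outlet (n = n₀ + ν ξ):
  CO: 362 − 1(300.1) = 61.9
  O₂: 265.7 − 0.5(300.1) = 115.7
  N₂: 999.6 (inert)
  CO₂: 0 + 1(300.1) = 300.1

116 mol/s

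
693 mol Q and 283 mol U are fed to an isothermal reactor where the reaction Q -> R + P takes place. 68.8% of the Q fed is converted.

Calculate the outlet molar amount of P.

477 mol

Q reacted = 0.688 × 693 = 476.8 mol; ν_Q = −1, so ξ = 476.8/1 = 476.8 mol.
Outlet amounts (n = n₀ + ν ξ):
  Q: 693 − 1(476.8) = 216.2
  R: 0 + 1(476.8) = 476.8
  P: 0 + 1(476.8) = 476.8
  U: 283 (inert)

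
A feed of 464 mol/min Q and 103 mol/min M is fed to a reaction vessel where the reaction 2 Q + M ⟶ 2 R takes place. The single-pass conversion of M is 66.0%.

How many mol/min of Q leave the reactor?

328 mol/min

M reacted = 0.66 × 103 = 67.98 mol/min; ν_M = −1, so ξ = 67.98/1 = 67.98 mol/min.
Outlet amounts (n = n₀ + ν ξ):
  Q: 464 − 2(67.98) = 328
  M: 103 − 1(67.98) = 35.02
  R: 0 + 2(67.98) = 136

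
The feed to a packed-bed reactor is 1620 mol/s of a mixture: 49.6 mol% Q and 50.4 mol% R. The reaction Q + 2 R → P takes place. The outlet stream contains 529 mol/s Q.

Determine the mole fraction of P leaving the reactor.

For Q: n = n₀ − 1ξ → 529 = 803.5 − 1ξ, giving ξ = 274.5 mol/s.
Outlet amounts (n = n₀ + ν ξ):
  Q: 803.5 − 1(274.5) = 529
  R: 816.5 − 2(274.5) = 267.4
  P: 0 + 1(274.5) = 274.5
Total out = 1071 mol/s; y_P = 274.5 / 1071 = 0.2563.

0.256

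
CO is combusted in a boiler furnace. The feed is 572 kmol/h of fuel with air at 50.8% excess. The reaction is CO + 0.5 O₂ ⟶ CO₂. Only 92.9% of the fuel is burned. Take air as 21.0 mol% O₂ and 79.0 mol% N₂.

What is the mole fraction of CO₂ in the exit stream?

0.225

Stoichiometric O₂ = 0.5 × 572 = 286 kmol/h; O₂ fed = 286 × 1.508 = 431.3 kmol/h.
N₂ fed = 431.3 × 79/21 = 1622 kmol/h.
Fuel reacted = 0.929 × 572 → ξ = 531.4 kmol/h.
Outlet (n = n₀ + ν ξ):
  CO: 572 − 1(531.4) = 40.61
  O₂: 431.3 − 0.5(531.4) = 165.6
  N₂: 1622 (inert)
  CO₂: 0 + 1(531.4) = 531.4
Total out = 2360 kmol/h; y_CO₂ = 531.4 / 2360 = 0.2252.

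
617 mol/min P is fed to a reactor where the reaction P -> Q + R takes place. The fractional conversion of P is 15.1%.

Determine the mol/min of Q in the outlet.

P reacted = 0.151 × 617 = 93.17 mol/min; ν_P = −1, so ξ = 93.17/1 = 93.17 mol/min.
Outlet amounts (n = n₀ + ν ξ):
  P: 617 − 1(93.17) = 523.8
  Q: 0 + 1(93.17) = 93.17
  R: 0 + 1(93.17) = 93.17

93.2 mol/min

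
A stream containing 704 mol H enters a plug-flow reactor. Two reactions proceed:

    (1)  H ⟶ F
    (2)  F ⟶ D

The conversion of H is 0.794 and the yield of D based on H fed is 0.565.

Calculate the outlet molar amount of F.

Conversion of H: H consumed = 1ξ₁ = 0.794 × 704 → ξ₁ = 559 mol.
Yield of D: 1ξ₂ / 704 = 0.565 → ξ₂ = 397.8 mol.
Outlet amounts (n = n₀ + Σ ν·ξ):
  H: 704 − 1(559) = 145
  F: 0 + 1(559) − 1(397.8) = 161.2
  D: 0 + 1(397.8) = 397.8

161 mol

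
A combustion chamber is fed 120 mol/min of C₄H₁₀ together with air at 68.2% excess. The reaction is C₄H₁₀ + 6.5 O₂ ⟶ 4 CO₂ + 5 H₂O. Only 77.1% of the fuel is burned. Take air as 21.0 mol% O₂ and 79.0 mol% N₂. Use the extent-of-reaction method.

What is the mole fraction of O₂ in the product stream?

0.109

Stoichiometric O₂ = 6.5 × 120 = 780 mol/min; O₂ fed = 780 × 1.682 = 1312 mol/min.
N₂ fed = 1312 × 79/21 = 4935 mol/min.
Fuel reacted = 0.771 × 120 → ξ = 92.52 mol/min.
Outlet (n = n₀ + ν ξ):
  C₄H₁₀: 120 − 1(92.52) = 27.48
  O₂: 1312 − 6.5(92.52) = 710.6
  N₂: 4935 (inert)
  CO₂: 0 + 4(92.52) = 370.1
  H₂O: 0 + 5(92.52) = 462.6
Total out = 6506 mol/min; y_O₂ = 710.6 / 6506 = 0.1092.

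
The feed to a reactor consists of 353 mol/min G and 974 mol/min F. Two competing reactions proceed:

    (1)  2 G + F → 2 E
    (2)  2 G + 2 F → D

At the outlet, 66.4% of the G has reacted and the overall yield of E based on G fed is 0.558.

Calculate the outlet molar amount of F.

Yield of E: 2ξ₁ / 353 = 0.558 → ξ₁ = 98.49 mol/min.
Conversion of G: 2ξ₁ + 2ξ₂ = 0.664 × 353 = 234.4 → ξ₂ = 18.71 mol/min.
Outlet amounts (n = n₀ + Σ ν·ξ):
  G: 353 − 2(98.49) − 2(18.71) = 118.6
  F: 974 − 1(98.49) − 2(18.71) = 838.1
  E: 0 + 2(98.49) = 197
  D: 0 + 1(18.71) = 18.71

838 mol/min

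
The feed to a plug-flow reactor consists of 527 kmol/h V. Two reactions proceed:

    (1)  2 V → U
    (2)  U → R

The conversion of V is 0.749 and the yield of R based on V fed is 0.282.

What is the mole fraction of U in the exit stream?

0.148

Conversion of V: V consumed = 2ξ₁ = 0.749 × 527 → ξ₁ = 197.4 kmol/h.
Yield of R: 1ξ₂ / 527 = 0.282 → ξ₂ = 148.6 kmol/h.
Outlet amounts (n = n₀ + Σ ν·ξ):
  V: 527 − 2(197.4) = 132.3
  U: 0 + 1(197.4) − 1(148.6) = 48.75
  R: 0 + 1(148.6) = 148.6
Total out = 329.6 kmol/h; y_U = 48.75 / 329.6 = 0.1479.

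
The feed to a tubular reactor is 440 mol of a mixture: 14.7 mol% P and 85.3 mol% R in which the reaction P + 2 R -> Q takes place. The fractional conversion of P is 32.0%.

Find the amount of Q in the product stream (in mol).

20.7 mol

P reacted = 0.32 × 64.68 = 20.7 mol; ν_P = −1, so ξ = 20.7/1 = 20.7 mol.
Outlet amounts (n = n₀ + ν ξ):
  P: 64.68 − 1(20.7) = 43.98
  R: 375.3 − 2(20.7) = 333.9
  Q: 0 + 1(20.7) = 20.7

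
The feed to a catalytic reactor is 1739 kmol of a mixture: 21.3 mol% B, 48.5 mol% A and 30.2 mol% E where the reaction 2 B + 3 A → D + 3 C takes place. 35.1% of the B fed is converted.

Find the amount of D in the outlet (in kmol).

B reacted = 0.351 × 370.4 = 130 kmol; ν_B = −2, so ξ = 130/2 = 65.01 kmol.
Outlet amounts (n = n₀ + ν ξ):
  B: 370.4 − 2(65.01) = 240.4
  A: 843.4 − 3(65.01) = 648.4
  D: 0 + 1(65.01) = 65.01
  C: 0 + 3(65.01) = 195
  E: 525.2 (inert)

65 kmol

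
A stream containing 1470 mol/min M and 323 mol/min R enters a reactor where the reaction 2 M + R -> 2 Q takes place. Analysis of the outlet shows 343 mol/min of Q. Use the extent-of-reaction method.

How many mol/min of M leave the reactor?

1130 mol/min

For Q: n = n₀ + 2ξ → 343 = 0 + 2ξ, giving ξ = 171.5 mol/min.
Outlet amounts (n = n₀ + ν ξ):
  M: 1470 − 2(171.5) = 1127
  R: 323 − 1(171.5) = 151.5
  Q: 0 + 2(171.5) = 343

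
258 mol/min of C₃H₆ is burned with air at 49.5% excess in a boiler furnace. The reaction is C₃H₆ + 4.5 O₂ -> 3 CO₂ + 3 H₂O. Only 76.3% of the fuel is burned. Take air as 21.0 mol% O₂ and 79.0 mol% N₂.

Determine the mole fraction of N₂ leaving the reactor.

Stoichiometric O₂ = 4.5 × 258 = 1161 mol/min; O₂ fed = 1161 × 1.495 = 1736 mol/min.
N₂ fed = 1736 × 79/21 = 6530 mol/min.
Fuel reacted = 0.763 × 258 → ξ = 196.9 mol/min.
Outlet (n = n₀ + ν ξ):
  C₃H₆: 258 − 1(196.9) = 61.15
  O₂: 1736 − 4.5(196.9) = 849.9
  N₂: 6530 (inert)
  CO₂: 0 + 3(196.9) = 590.6
  H₂O: 0 + 3(196.9) = 590.6
Total out = 8622 mol/min; y_N₂ = 6530 / 8622 = 0.7573.

0.757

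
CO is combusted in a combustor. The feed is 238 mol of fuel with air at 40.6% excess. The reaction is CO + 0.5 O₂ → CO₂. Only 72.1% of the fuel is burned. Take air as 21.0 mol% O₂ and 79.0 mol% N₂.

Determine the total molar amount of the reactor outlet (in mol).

Stoichiometric O₂ = 0.5 × 238 = 119 mol; O₂ fed = 119 × 1.406 = 167.3 mol.
N₂ fed = 167.3 × 79/21 = 629.4 mol.
Fuel reacted = 0.721 × 238 → ξ = 171.6 mol.
Outlet (n = n₀ + ν ξ):
  CO: 238 − 1(171.6) = 66.4
  O₂: 167.3 − 0.5(171.6) = 81.52
  N₂: 629.4 (inert)
  CO₂: 0 + 1(171.6) = 171.6
Total out = 66.4 + 81.52 + 629.4 + 171.6 = 948.9 mol.

949 mol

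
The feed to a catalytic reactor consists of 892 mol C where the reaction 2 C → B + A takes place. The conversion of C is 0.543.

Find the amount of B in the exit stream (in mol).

C reacted = 0.543 × 892 = 484.4 mol; ν_C = −2, so ξ = 484.4/2 = 242.2 mol.
Outlet amounts (n = n₀ + ν ξ):
  C: 892 − 2(242.2) = 407.6
  B: 0 + 1(242.2) = 242.2
  A: 0 + 1(242.2) = 242.2

242 mol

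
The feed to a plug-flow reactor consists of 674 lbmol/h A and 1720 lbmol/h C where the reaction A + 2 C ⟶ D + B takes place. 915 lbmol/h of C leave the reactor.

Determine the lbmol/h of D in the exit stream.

402 lbmol/h

For C: n = n₀ − 2ξ → 915 = 1720 − 2ξ, giving ξ = 402.5 lbmol/h.
Outlet amounts (n = n₀ + ν ξ):
  A: 674 − 1(402.5) = 271.5
  C: 1720 − 2(402.5) = 915
  D: 0 + 1(402.5) = 402.5
  B: 0 + 1(402.5) = 402.5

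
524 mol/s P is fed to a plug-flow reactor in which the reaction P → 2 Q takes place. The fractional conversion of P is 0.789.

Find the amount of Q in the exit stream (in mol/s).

827 mol/s

P reacted = 0.789 × 524 = 413.4 mol/s; ν_P = −1, so ξ = 413.4/1 = 413.4 mol/s.
Outlet amounts (n = n₀ + ν ξ):
  P: 524 − 1(413.4) = 110.6
  Q: 0 + 2(413.4) = 826.9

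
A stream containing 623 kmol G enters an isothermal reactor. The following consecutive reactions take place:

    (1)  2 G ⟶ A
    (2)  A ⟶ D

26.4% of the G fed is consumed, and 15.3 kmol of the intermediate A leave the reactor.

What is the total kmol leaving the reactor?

541 kmol

Conversion of G: G consumed = 2ξ₁ = 0.264 × 623 → ξ₁ = 82.24 kmol.
A balance: n_A = 0 + 1ξ₁ − 1ξ₂ = 15.3 → ξ₂ = (1·82.24 − 15.3)/1 = 66.94 kmol.
Outlet amounts (n = n₀ + Σ ν·ξ):
  G: 623 − 2(82.24) = 458.5
  A: 0 + 1(82.24) − 1(66.94) = 15.3
  D: 0 + 1(66.94) = 66.94
Total out = 458.5 + 15.3 + 66.94 = 540.8 kmol.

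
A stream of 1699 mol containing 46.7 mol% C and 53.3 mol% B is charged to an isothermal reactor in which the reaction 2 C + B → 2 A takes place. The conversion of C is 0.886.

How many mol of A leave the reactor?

703 mol

C reacted = 0.886 × 793.4 = 703 mol; ν_C = −2, so ξ = 703/2 = 351.5 mol.
Outlet amounts (n = n₀ + ν ξ):
  C: 793.4 − 2(351.5) = 90.45
  B: 905.6 − 1(351.5) = 554.1
  A: 0 + 2(351.5) = 703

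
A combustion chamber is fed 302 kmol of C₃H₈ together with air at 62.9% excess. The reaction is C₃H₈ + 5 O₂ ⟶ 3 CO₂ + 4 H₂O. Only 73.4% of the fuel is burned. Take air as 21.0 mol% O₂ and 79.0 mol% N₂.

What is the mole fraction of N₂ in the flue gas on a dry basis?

0.815

Stoichiometric O₂ = 5 × 302 = 1510 kmol; O₂ fed = 1510 × 1.629 = 2460 kmol.
N₂ fed = 2460 × 79/21 = 9253 kmol.
Fuel reacted = 0.734 × 302 → ξ = 221.7 kmol.
Outlet (n = n₀ + ν ξ):
  C₃H₈: 302 − 1(221.7) = 80.33
  O₂: 2460 − 5(221.7) = 1351
  N₂: 9253 (inert)
  CO₂: 0 + 3(221.7) = 665
  H₂O: 0 + 4(221.7) = 886.7
Dry total = 11350 kmol; y_N₂ (dry) = 9253 / 11350 = 0.8153.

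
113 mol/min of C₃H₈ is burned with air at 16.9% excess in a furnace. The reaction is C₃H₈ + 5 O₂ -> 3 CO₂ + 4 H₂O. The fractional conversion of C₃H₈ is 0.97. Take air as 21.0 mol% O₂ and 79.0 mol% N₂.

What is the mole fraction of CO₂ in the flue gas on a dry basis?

Stoichiometric O₂ = 5 × 113 = 565 mol/min; O₂ fed = 565 × 1.169 = 660.5 mol/min.
N₂ fed = 660.5 × 79/21 = 2485 mol/min.
Fuel reacted = 0.97 × 113 → ξ = 109.6 mol/min.
Outlet (n = n₀ + ν ξ):
  C₃H₈: 113 − 1(109.6) = 3.39
  O₂: 660.5 − 5(109.6) = 112.4
  N₂: 2485 (inert)
  CO₂: 0 + 3(109.6) = 328.8
  H₂O: 0 + 4(109.6) = 438.4
Dry total = 2929 mol/min; y_CO₂ (dry) = 328.8 / 2929 = 0.1123.

0.112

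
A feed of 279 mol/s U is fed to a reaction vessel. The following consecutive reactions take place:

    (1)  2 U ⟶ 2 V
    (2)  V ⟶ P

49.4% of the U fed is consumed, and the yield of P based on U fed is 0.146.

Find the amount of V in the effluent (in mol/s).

Conversion of U: U consumed = 2ξ₁ = 0.494 × 279 → ξ₁ = 68.91 mol/s.
Yield of P: 1ξ₂ / 279 = 0.146 → ξ₂ = 40.73 mol/s.
Outlet amounts (n = n₀ + Σ ν·ξ):
  U: 279 − 2(68.91) = 141.2
  V: 0 + 2(68.91) − 1(40.73) = 97.09
  P: 0 + 1(40.73) = 40.73

97.1 mol/s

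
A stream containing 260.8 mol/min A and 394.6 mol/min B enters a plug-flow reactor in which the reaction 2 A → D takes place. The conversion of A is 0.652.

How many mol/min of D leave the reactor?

85 mol/min

A reacted = 0.652 × 260.8 = 170 mol/min; ν_A = −2, so ξ = 170/2 = 85.02 mol/min.
Outlet amounts (n = n₀ + ν ξ):
  A: 260.8 − 2(85.02) = 90.76
  D: 0 + 1(85.02) = 85.02
  B: 394.6 (inert)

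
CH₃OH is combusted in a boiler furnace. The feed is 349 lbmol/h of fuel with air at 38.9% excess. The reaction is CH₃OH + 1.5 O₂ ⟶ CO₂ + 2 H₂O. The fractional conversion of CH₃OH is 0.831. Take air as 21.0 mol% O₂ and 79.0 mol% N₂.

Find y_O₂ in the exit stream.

Stoichiometric O₂ = 1.5 × 349 = 523.5 lbmol/h; O₂ fed = 523.5 × 1.389 = 727.1 lbmol/h.
N₂ fed = 727.1 × 79/21 = 2735 lbmol/h.
Fuel reacted = 0.831 × 349 → ξ = 290 lbmol/h.
Outlet (n = n₀ + ν ξ):
  CH₃OH: 349 − 1(290) = 58.98
  O₂: 727.1 − 1.5(290) = 292.1
  N₂: 2735 (inert)
  CO₂: 0 + 1(290) = 290
  H₂O: 0 + 2(290) = 580
Total out = 3957 lbmol/h; y_O₂ = 292.1 / 3957 = 0.07383.

0.0738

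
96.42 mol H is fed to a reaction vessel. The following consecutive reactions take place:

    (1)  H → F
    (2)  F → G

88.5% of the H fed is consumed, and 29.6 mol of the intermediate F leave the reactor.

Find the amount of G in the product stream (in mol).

Conversion of H: H consumed = 1ξ₁ = 0.885 × 96.42 → ξ₁ = 85.33 mol.
F balance: n_F = 0 + 1ξ₁ − 1ξ₂ = 29.6 → ξ₂ = (1·85.33 − 29.6)/1 = 55.73 mol.
Outlet amounts (n = n₀ + Σ ν·ξ):
  H: 96.42 − 1(85.33) = 11.09
  F: 0 + 1(85.33) − 1(55.73) = 29.6
  G: 0 + 1(55.73) = 55.73

55.7 mol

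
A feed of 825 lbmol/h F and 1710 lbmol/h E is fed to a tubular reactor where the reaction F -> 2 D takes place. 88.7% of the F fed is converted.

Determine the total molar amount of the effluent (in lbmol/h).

3270 lbmol/h

F reacted = 0.887 × 825 = 731.8 lbmol/h; ν_F = −1, so ξ = 731.8/1 = 731.8 lbmol/h.
Outlet amounts (n = n₀ + ν ξ):
  F: 825 − 1(731.8) = 93.23
  D: 0 + 2(731.8) = 1464
  E: 1710 (inert)
Total out = 93.23 + 1464 + 1710 = 3267 lbmol/h.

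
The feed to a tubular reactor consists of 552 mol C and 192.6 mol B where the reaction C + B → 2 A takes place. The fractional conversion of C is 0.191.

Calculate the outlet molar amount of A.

C reacted = 0.191 × 552 = 105.4 mol; ν_C = −1, so ξ = 105.4/1 = 105.4 mol.
Outlet amounts (n = n₀ + ν ξ):
  C: 552 − 1(105.4) = 446.6
  B: 192.6 − 1(105.4) = 87.17
  A: 0 + 2(105.4) = 210.9

211 mol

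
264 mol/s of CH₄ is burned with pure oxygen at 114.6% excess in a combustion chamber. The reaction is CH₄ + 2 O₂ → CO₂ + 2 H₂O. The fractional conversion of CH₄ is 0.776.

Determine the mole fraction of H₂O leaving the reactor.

0.293

Stoichiometric O₂ = 2 × 264 = 528 mol/s; O₂ fed = 528 × 2.146 = 1133 mol/s.
Fuel reacted = 0.776 × 264 → ξ = 204.9 mol/s.
Outlet (n = n₀ + ν ξ):
  CH₄: 264 − 1(204.9) = 59.14
  O₂: 1133 − 2(204.9) = 723.4
  CO₂: 0 + 1(204.9) = 204.9
  H₂O: 0 + 2(204.9) = 409.7
Total out = 1397 mol/s; y_H₂O = 409.7 / 1397 = 0.2933.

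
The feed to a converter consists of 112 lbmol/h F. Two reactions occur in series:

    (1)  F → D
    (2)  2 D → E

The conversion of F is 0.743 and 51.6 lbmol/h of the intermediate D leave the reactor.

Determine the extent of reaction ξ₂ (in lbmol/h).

Conversion of F: F consumed = 1ξ₁ = 0.743 × 112 → ξ₁ = 83.22 lbmol/h.
D balance: n_D = 0 + 1ξ₁ − 2ξ₂ = 51.6 → ξ₂ = (1·83.22 − 51.6)/2 = 15.81 lbmol/h.
Outlet amounts (n = n₀ + Σ ν·ξ):
  F: 112 − 1(83.22) = 28.78
  D: 0 + 1(83.22) − 2(15.81) = 51.6
  E: 0 + 1(15.81) = 15.81

ξ₂ = 15.8 lbmol/h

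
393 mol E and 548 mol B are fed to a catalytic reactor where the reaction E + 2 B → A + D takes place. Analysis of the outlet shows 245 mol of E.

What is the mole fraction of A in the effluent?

0.187

For E: n = n₀ − 1ξ → 245 = 393 − 1ξ, giving ξ = 148 mol.
Outlet amounts (n = n₀ + ν ξ):
  E: 393 − 1(148) = 245
  B: 548 − 2(148) = 252
  A: 0 + 1(148) = 148
  D: 0 + 1(148) = 148
Total out = 793 mol; y_A = 148 / 793 = 0.1866.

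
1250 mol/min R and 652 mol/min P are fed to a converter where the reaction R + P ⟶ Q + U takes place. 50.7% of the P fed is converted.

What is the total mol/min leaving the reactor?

P reacted = 0.507 × 652 = 330.6 mol/min; ν_P = −1, so ξ = 330.6/1 = 330.6 mol/min.
Outlet amounts (n = n₀ + ν ξ):
  R: 1250 − 1(330.6) = 919.4
  P: 652 − 1(330.6) = 321.4
  Q: 0 + 1(330.6) = 330.6
  U: 0 + 1(330.6) = 330.6
Total out = 919.4 + 321.4 + 330.6 + 330.6 = 1902 mol/min.

1900 mol/min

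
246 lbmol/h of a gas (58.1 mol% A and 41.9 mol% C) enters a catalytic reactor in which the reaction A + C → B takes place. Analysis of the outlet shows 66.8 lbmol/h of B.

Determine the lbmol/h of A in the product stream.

76.1 lbmol/h

For B: n = n₀ + 1ξ → 66.8 = 0 + 1ξ, giving ξ = 66.8 lbmol/h.
Outlet amounts (n = n₀ + ν ξ):
  A: 142.9 − 1(66.8) = 76.13
  C: 103.1 − 1(66.8) = 36.27
  B: 0 + 1(66.8) = 66.8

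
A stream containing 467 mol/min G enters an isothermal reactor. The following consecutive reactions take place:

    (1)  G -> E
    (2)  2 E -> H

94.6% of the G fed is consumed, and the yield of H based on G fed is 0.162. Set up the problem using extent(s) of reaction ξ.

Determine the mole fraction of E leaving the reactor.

Conversion of G: G consumed = 1ξ₁ = 0.946 × 467 → ξ₁ = 441.8 mol/min.
Yield of H: 1ξ₂ / 467 = 0.162 → ξ₂ = 75.65 mol/min.
Outlet amounts (n = n₀ + Σ ν·ξ):
  G: 467 − 1(441.8) = 25.22
  E: 0 + 1(441.8) − 2(75.65) = 290.5
  H: 0 + 1(75.65) = 75.65
Total out = 391.3 mol/min; y_E = 290.5 / 391.3 = 0.7422.

0.742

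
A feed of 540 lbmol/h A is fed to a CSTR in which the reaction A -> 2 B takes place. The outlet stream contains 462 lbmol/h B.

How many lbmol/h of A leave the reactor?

309 lbmol/h

For B: n = n₀ + 2ξ → 462 = 0 + 2ξ, giving ξ = 231 lbmol/h.
Outlet amounts (n = n₀ + ν ξ):
  A: 540 − 1(231) = 309
  B: 0 + 2(231) = 462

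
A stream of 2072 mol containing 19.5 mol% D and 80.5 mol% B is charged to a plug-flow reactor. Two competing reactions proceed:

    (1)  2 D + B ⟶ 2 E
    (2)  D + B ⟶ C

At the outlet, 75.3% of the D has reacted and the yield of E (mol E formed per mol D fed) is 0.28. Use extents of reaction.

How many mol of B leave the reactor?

1420 mol

Yield of E: 2ξ₁ / 404 = 0.28 → ξ₁ = 56.57 mol.
Conversion of D: 2ξ₁ + 1ξ₂ = 0.753 × 404 = 304.2 → ξ₂ = 191.1 mol.
Outlet amounts (n = n₀ + Σ ν·ξ):
  D: 404 − 2(56.57) − 1(191.1) = 99.8
  B: 1668 − 1(56.57) − 1(191.1) = 1420
  E: 0 + 2(56.57) = 113.1
  C: 0 + 1(191.1) = 191.1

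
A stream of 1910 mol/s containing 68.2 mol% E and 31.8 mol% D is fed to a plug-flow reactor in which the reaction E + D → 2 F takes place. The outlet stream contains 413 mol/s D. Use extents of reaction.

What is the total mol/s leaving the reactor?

For D: n = n₀ − 1ξ → 413 = 607.4 − 1ξ, giving ξ = 194.4 mol/s.
Outlet amounts (n = n₀ + ν ξ):
  E: 1303 − 1(194.4) = 1108
  D: 607.4 − 1(194.4) = 413
  F: 0 + 2(194.4) = 388.8
Total out = 1108 + 413 + 388.8 = 1910 mol/s.

1910 mol/s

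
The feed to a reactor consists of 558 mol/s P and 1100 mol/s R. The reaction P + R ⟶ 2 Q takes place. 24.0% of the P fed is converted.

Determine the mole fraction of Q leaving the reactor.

P reacted = 0.24 × 558 = 133.9 mol/s; ν_P = −1, so ξ = 133.9/1 = 133.9 mol/s.
Outlet amounts (n = n₀ + ν ξ):
  P: 558 − 1(133.9) = 424.1
  R: 1100 − 1(133.9) = 966.1
  Q: 0 + 2(133.9) = 267.8
Total out = 1658 mol/s; y_Q = 267.8 / 1658 = 0.1615.

0.162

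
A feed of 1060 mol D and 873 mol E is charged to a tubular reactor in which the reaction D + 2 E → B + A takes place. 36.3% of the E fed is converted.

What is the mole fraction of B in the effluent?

E reacted = 0.363 × 873 = 316.9 mol; ν_E = −2, so ξ = 316.9/2 = 158.4 mol.
Outlet amounts (n = n₀ + ν ξ):
  D: 1060 − 1(158.4) = 901.6
  E: 873 − 2(158.4) = 556.1
  B: 0 + 1(158.4) = 158.4
  A: 0 + 1(158.4) = 158.4
Total out = 1775 mol; y_B = 158.4 / 1775 = 0.08929.

0.0893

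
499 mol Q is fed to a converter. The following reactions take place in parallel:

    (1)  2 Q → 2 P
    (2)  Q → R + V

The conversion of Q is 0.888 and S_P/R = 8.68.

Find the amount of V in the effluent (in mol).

Conversion of Q: Q consumed = 0.888 × 499 = 443.1 mol = 2ξ₁ + 1ξ₂.
Selectivity: 2ξ₁ / (1ξ₂) = 8.68 → ξ₁ = 4.34 ξ₂.
Substitute: (2·4.34 + 1) ξ₂ = 443.1 → ξ₂ = 45.78 mol, ξ₁ = 198.7 mol.
Outlet amounts (n = n₀ + Σ ν·ξ):
  Q: 499 − 2(198.7) − 1(45.78) = 55.89
  P: 0 + 2(198.7) = 397.3
  R: 0 + 1(45.78) = 45.78
  V: 0 + 1(45.78) = 45.78

45.8 mol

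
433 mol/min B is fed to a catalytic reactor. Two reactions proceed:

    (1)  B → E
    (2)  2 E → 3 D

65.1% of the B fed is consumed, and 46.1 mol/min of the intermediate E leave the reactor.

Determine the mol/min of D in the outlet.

Conversion of B: B consumed = 1ξ₁ = 0.651 × 433 → ξ₁ = 281.9 mol/min.
E balance: n_E = 0 + 1ξ₁ − 2ξ₂ = 46.1 → ξ₂ = (1·281.9 − 46.1)/2 = 117.9 mol/min.
Outlet amounts (n = n₀ + Σ ν·ξ):
  B: 433 − 1(281.9) = 151.1
  E: 0 + 1(281.9) − 2(117.9) = 46.1
  D: 0 + 3(117.9) = 353.7

354 mol/min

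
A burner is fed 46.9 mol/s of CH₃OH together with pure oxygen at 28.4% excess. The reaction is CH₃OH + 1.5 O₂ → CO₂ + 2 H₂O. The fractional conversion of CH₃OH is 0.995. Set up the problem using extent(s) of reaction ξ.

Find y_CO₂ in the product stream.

0.291

Stoichiometric O₂ = 1.5 × 46.9 = 70.35 mol/s; O₂ fed = 70.35 × 1.284 = 90.33 mol/s.
Fuel reacted = 0.995 × 46.9 → ξ = 46.67 mol/s.
Outlet (n = n₀ + ν ξ):
  CH₃OH: 46.9 − 1(46.67) = 0.2345
  O₂: 90.33 − 1.5(46.67) = 20.33
  CO₂: 0 + 1(46.67) = 46.67
  H₂O: 0 + 2(46.67) = 93.33
Total out = 160.6 mol/s; y_CO₂ = 46.67 / 160.6 = 0.2906.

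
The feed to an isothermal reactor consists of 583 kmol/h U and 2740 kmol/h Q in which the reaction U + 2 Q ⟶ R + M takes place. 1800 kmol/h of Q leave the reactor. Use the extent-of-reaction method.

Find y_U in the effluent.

For Q: n = n₀ − 2ξ → 1800 = 2740 − 2ξ, giving ξ = 470 kmol/h.
Outlet amounts (n = n₀ + ν ξ):
  U: 583 − 1(470) = 113
  Q: 2740 − 2(470) = 1800
  R: 0 + 1(470) = 470
  M: 0 + 1(470) = 470
Total out = 2853 kmol/h; y_U = 113 / 2853 = 0.03961.

0.0396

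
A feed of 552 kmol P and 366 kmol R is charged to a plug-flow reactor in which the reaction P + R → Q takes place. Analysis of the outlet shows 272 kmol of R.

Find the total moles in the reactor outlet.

For R: n = n₀ − 1ξ → 272 = 366 − 1ξ, giving ξ = 94 kmol.
Outlet amounts (n = n₀ + ν ξ):
  P: 552 − 1(94) = 458
  R: 366 − 1(94) = 272
  Q: 0 + 1(94) = 94
Total out = 458 + 272 + 94 = 824 kmol.

824 kmol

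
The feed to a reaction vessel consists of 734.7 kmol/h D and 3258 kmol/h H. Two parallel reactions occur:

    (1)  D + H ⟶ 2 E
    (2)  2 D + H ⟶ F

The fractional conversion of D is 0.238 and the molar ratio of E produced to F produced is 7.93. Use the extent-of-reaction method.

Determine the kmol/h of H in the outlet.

3110 kmol/h

Conversion of D: D consumed = 0.238 × 734.7 = 174.9 kmol/h = 1ξ₁ + 2ξ₂.
Selectivity: 2ξ₁ / (1ξ₂) = 7.93 → ξ₁ = 3.965 ξ₂.
Substitute: (1·3.965 + 2) ξ₂ = 174.9 → ξ₂ = 29.31 kmol/h, ξ₁ = 116.2 kmol/h.
Outlet amounts (n = n₀ + Σ ν·ξ):
  D: 734.7 − 1(116.2) − 2(29.31) = 559.8
  H: 3258 − 1(116.2) − 1(29.31) = 3112
  E: 0 + 2(116.2) = 232.5
  F: 0 + 1(29.31) = 29.31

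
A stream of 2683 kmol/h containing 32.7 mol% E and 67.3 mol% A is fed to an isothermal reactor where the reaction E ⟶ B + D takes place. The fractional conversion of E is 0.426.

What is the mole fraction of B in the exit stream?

0.122

E reacted = 0.426 × 877.3 = 373.7 kmol/h; ν_E = −1, so ξ = 373.7/1 = 373.7 kmol/h.
Outlet amounts (n = n₀ + ν ξ):
  E: 877.3 − 1(373.7) = 503.6
  B: 0 + 1(373.7) = 373.7
  D: 0 + 1(373.7) = 373.7
  A: 1806 (inert)
Total out = 3057 kmol/h; y_B = 373.7 / 3057 = 0.1223.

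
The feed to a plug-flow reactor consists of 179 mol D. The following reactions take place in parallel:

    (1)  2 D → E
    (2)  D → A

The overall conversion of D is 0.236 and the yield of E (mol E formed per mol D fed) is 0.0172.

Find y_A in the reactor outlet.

Yield of E: 1ξ₁ / 179 = 0.0172 → ξ₁ = 3.079 mol.
Conversion of D: 2ξ₁ + 1ξ₂ = 0.236 × 179 = 42.24 → ξ₂ = 36.09 mol.
Outlet amounts (n = n₀ + Σ ν·ξ):
  D: 179 − 2(3.079) − 1(36.09) = 136.8
  E: 0 + 1(3.079) = 3.079
  A: 0 + 1(36.09) = 36.09
Total out = 175.9 mol; y_A = 36.09 / 175.9 = 0.2051.

0.205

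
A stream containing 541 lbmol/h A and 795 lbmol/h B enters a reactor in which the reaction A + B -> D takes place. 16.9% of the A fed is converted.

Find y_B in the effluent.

0.565

A reacted = 0.169 × 541 = 91.43 lbmol/h; ν_A = −1, so ξ = 91.43/1 = 91.43 lbmol/h.
Outlet amounts (n = n₀ + ν ξ):
  A: 541 − 1(91.43) = 449.6
  B: 795 − 1(91.43) = 703.6
  D: 0 + 1(91.43) = 91.43
Total out = 1245 lbmol/h; y_B = 703.6 / 1245 = 0.5653.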